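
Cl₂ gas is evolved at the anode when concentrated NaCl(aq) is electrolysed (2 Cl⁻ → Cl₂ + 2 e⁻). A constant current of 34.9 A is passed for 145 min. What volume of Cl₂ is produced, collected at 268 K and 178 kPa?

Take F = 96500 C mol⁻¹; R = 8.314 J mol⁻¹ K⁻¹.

19.7 L

Q = I·t = 34.90 A × 8700.0 s = 303600 C.
n(e⁻) = Q/F = 303600 / 96500 = 3.146 mol.
2 electrons are transferred per Cl₂ molecule, so n(Cl₂) = 3.146 / 2 = 1.573 mol.
V = nRT/P = (1.573 × 8.314 × 268) / (178 × 10³ Pa) = 0.0197 m³ = 19.7 L.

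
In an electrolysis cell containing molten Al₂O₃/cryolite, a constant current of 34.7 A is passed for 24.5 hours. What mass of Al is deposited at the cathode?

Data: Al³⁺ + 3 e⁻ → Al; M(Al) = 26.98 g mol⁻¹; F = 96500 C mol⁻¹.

285 g

Q = I·t = 34.70 A × 88200 s = 3061000 C.
n(e⁻) = Q/F = 3061000 / 96500 = 31.72 mol.
Al³⁺ + 3 e⁻ → Al, so n(Al) = n(e⁻)/3 = 10.57 mol.
m = n·M = 10.57 × 26.98 = 285 g.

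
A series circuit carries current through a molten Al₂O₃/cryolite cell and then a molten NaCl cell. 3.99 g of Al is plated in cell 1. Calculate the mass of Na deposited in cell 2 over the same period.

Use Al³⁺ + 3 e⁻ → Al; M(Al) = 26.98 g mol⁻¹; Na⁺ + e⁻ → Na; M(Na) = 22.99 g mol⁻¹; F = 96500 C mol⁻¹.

10.2 g

n(Al) = 3.99 / 26.98 = 0.1479 mol.
Since Al³⁺ + 3 e⁻ → Al, n(e⁻) passed = 3 × 0.1479 = 0.4437 mol.
Cells in series carry the same charge, so the same 0.4437 mol of electrons passes through cell 2.
Na⁺ + e⁻ → Na, so n(Na) = 0.4437 / 1 = 0.4437 mol.
m(Na) = 0.4437 × 22.99 = 10.2 g.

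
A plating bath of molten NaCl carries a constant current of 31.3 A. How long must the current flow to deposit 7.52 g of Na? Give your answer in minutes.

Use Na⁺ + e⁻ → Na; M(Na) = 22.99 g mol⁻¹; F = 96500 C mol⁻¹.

16.8 min

n(Na) = m/M = 7.52 / 22.99 = 0.3271 mol.
Each Na atom requires 1 electron, so n(e⁻) = 1 × 0.3271 = 0.3271 mol.
Q = n(e⁻)·F = 0.3271 × 96500 = 31570 C.
t = Q/I = 31570 / 31.30 A = 1008 s = 16.8 min.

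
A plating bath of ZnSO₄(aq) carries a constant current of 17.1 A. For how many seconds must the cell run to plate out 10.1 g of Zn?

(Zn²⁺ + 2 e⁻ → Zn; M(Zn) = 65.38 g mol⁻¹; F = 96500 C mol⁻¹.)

1740 s

n(Zn) = m/M = 10.1 / 65.38 = 0.1545 mol.
Each Zn atom requires 2 electrons, so n(e⁻) = 2 × 0.1545 = 0.3090 mol.
Q = n(e⁻)·F = 0.3090 × 96500 = 29810 C.
t = Q/I = 29810 / 17.10 A = 1744 s.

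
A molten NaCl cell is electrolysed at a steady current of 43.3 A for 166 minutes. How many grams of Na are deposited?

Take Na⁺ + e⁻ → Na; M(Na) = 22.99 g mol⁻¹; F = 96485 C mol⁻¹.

Q = I·t = 43.30 A × 9960.0 s = 431300 C.
n(e⁻) = Q/F = 431300 / 96485 = 4.470 mol.
Na⁺ + e⁻ → Na, so n(Na) = n(e⁻)/1 = 4.470 mol.
m = n·M = 4.470 × 22.99 = 103 g.

103 g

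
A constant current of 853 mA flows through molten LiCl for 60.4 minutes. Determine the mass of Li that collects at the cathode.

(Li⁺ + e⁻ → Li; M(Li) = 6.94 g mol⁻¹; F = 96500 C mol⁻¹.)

Q = I·t = 0.8530 A × 3624.0 s = 3091 C.
n(e⁻) = Q/F = 3091 / 96500 = 0.03203 mol.
Li⁺ + e⁻ → Li, so n(Li) = n(e⁻)/1 = 0.03203 mol.
m = n·M = 0.03203 × 6.94 = 0.222 g.

0.222 g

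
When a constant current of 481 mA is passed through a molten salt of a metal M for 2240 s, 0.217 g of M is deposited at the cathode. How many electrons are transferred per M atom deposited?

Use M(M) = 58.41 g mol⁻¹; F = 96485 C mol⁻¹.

3

Q = I·t = 0.4810 A × 2240.0 s = 1077 C, so n(e⁻) = 1077/96485 = 0.01117 mol.
n(M) deposited = 0.217 / 58.41 = 0.003715 mol.
Electrons per atom = n(e⁻)/n(M) = 0.01117 / 0.003715 = 3.01 ≈ 3, so the ion is M³⁺.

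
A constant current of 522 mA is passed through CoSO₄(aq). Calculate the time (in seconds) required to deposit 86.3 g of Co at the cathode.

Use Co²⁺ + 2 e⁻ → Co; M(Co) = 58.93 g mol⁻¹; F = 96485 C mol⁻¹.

5.41 × 10⁵ s

n(Co) = m/M = 86.3 / 58.93 = 1.464 mol.
Each Co atom requires 2 electrons, so n(e⁻) = 2 × 1.464 = 2.929 mol.
Q = n(e⁻)·F = 2.929 × 96485 = 282600 C.
t = Q/I = 282600 / 0.5220 A = 541400 s.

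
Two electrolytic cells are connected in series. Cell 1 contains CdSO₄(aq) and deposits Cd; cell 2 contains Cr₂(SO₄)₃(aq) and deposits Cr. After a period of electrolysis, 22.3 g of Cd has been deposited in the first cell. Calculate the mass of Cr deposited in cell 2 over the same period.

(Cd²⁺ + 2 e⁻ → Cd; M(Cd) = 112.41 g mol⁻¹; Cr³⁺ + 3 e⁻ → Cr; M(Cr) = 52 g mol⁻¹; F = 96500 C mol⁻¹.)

n(Cd) = 22.3 / 112.41 = 0.1984 mol.
Since Cd²⁺ + 2 e⁻ → Cd, n(e⁻) passed = 2 × 0.1984 = 0.3968 mol.
Cells in series carry the same charge, so the same 0.3968 mol of electrons passes through cell 2.
Cr³⁺ + 3 e⁻ → Cr, so n(Cr) = 0.3968 / 3 = 0.1323 mol.
m(Cr) = 0.1323 × 52 = 6.88 g.

6.88 g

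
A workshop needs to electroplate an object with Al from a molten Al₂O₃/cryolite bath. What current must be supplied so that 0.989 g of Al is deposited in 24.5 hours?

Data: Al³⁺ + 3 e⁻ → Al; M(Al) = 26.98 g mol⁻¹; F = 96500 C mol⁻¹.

n(Al) = 0.989 / 26.98 = 0.03666 mol.
n(e⁻) = 3 × 0.03666 = 0.1100 mol.
Q = n(e⁻)·F = 0.1100 × 96500 = 10610 C.
I = Q/t = 10610 / 88200 s = 0.120 A.

0.120 A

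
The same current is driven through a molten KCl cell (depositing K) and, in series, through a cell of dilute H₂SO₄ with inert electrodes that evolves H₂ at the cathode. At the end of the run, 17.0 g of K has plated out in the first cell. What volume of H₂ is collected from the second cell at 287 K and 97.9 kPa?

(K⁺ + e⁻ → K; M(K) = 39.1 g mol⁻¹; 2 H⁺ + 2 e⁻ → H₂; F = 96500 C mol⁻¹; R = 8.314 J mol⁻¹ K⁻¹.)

n(K) = 17.0 / 39.1 = 0.4348 mol, so n(e⁻) = 1 × 0.4348 = 0.4348 mol.
The cells are in series, so the same 0.4348 mol of electrons passes through the second cell.
2 H⁺ + 2 e⁻ → H₂ — 2 mol e⁻ per mol H₂, so n(H₂) = 0.4348/2 = 0.2174 mol.
V = nRT/P = (0.2174 × 8.314 × 287) / (97.9 × 10³) = 0.00530 m³ = 5.30 L.

5.30 L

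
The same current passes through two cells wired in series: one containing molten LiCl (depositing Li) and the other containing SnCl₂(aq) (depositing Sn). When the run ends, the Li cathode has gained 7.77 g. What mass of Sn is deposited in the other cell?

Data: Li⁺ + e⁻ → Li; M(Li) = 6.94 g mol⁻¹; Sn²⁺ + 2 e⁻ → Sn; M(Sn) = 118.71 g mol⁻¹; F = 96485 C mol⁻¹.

n(Li) = 7.77 / 6.94 = 1.120 mol.
Since Li⁺ + e⁻ → Li, n(e⁻) passed = 1 × 1.120 = 1.120 mol.
Cells in series carry the same charge, so the same 1.120 mol of electrons passes through cell 2.
Sn²⁺ + 2 e⁻ → Sn, so n(Sn) = 1.120 / 2 = 0.5598 mol.
m(Sn) = 0.5598 × 118.71 = 66.5 g.

66.5 g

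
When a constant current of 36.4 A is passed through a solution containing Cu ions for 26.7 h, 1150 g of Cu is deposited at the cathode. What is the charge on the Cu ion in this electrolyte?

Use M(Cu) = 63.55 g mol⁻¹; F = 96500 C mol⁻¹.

+2

Q = I·t = 36.40 A × 96120 s = 3499000 C, so n(e⁻) = 3499000/96500 = 36.26 mol.
n(Cu) deposited = 1150 / 63.55 = 18.10 mol.
Electrons per atom = n(e⁻)/n(Cu) = 36.26 / 18.10 = 2.00 ≈ 2, so the ion is Cu²⁺.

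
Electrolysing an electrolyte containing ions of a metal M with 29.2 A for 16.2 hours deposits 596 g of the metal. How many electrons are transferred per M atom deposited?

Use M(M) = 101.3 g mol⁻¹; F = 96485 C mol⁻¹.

Q = I·t = 29.20 A × 58320 s = 1703000 C, so n(e⁻) = 1703000/96485 = 17.65 mol.
n(M) deposited = 596 / 101.3 = 5.884 mol.
Electrons per atom = n(e⁻)/n(M) = 17.65 / 5.884 = 3.00 ≈ 3, so the ion is M³⁺.

3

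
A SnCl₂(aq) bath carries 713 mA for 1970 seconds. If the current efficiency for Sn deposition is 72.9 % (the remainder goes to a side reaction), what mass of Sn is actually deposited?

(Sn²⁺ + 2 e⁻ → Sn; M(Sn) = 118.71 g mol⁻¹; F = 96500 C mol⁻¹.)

Q = I·t = 0.7130 × 1970.0 = 1405 C.
n(e⁻) = 1405/96500 = 0.01456 mol; theoretically n(Sn) = 0.01456/2 = 0.007278 mol, m_theo = 0.8639 g.
At 72.9 % efficiency, m_actual = 0.729 × 0.8639 = 0.630 g.

0.630 g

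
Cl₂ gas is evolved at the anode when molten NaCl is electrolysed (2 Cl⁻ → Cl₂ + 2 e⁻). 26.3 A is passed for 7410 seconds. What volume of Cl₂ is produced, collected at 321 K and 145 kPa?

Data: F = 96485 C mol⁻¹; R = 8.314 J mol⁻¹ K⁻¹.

Q = I·t = 26.30 A × 7410.0 s = 194900 C.
n(e⁻) = Q/F = 194900 / 96485 = 2.020 mol.
2 electrons are transferred per Cl₂ molecule, so n(Cl₂) = 2.020 / 2 = 1.010 mol.
V = nRT/P = (1.010 × 8.314 × 321) / (145 × 10³ Pa) = 0.0186 m³ = 18.6 L.

18.6 L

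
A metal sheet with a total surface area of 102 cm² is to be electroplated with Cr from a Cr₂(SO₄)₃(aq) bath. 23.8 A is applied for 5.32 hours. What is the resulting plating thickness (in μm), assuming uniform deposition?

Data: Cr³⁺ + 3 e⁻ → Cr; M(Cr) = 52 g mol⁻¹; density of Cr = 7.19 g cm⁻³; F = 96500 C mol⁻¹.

1120 μm

Q = I·t = 23.80 × 19152 = 455800 C; n(e⁻) = 4.723 mol.
n(Cr) = n(e⁻)/3 = 1.574 mol, so m = 1.574 × 52 = 81.87 g.
Volume = m/ρ = 81.87 / 7.19 = 11.39 cm³.
Thickness = V/A = 11.39 / 102 = 0.112 cm = 1120 μm.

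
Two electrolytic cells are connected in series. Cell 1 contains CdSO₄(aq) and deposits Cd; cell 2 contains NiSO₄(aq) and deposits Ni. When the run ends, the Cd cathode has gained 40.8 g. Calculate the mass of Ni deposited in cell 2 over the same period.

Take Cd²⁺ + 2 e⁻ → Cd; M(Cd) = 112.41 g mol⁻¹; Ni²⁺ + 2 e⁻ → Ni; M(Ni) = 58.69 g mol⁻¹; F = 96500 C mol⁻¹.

n(Cd) = 40.8 / 112.41 = 0.3630 mol.
Since Cd²⁺ + 2 e⁻ → Cd, n(e⁻) passed = 2 × 0.3630 = 0.7259 mol.
Cells in series carry the same charge, so the same 0.7259 mol of electrons passes through cell 2.
Ni²⁺ + 2 e⁻ → Ni, so n(Ni) = 0.7259 / 2 = 0.3630 mol.
m(Ni) = 0.3630 × 58.69 = 21.3 g.

21.3 g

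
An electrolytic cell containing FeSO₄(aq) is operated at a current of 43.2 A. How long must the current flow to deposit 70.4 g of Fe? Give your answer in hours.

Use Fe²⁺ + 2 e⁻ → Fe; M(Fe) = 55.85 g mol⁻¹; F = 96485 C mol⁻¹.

1.56 h

n(Fe) = m/M = 70.4 / 55.85 = 1.261 mol.
Each Fe atom requires 2 electrons, so n(e⁻) = 2 × 1.261 = 2.521 mol.
Q = n(e⁻)·F = 2.521 × 96485 = 243200 C.
t = Q/I = 243200 / 43.20 A = 5631 s = 1.56 h.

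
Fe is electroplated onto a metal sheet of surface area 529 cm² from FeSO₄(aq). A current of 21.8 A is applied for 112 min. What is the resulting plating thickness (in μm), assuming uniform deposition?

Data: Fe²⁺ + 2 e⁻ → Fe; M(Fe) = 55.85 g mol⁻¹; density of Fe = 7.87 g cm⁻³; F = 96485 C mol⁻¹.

Q = I·t = 21.80 × 6720.0 = 146500 C; n(e⁻) = 1.518 mol.
n(Fe) = n(e⁻)/2 = 0.7592 mol, so m = 0.7592 × 55.85 = 42.40 g.
Volume = m/ρ = 42.40 / 7.87 = 5.387 cm³.
Thickness = V/A = 5.387 / 529 = 0.0102 cm = 102 μm.

102 μm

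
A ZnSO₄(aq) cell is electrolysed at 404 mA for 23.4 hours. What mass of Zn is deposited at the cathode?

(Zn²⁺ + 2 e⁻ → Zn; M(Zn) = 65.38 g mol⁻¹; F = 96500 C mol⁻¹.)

Q = I·t = 0.4040 A × 84240 s = 34030 C.
n(e⁻) = Q/F = 34030 / 96500 = 0.3527 mol.
Zn²⁺ + 2 e⁻ → Zn, so n(Zn) = n(e⁻)/2 = 0.1763 mol.
m = n·M = 0.1763 × 65.38 = 11.5 g.

11.5 g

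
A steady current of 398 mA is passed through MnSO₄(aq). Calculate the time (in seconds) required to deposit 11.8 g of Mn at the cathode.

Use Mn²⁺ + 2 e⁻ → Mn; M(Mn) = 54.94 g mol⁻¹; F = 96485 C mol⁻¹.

1.04 × 10⁵ s

n(Mn) = m/M = 11.8 / 54.94 = 0.2148 mol.
Each Mn atom requires 2 electrons, so n(e⁻) = 2 × 0.2148 = 0.4296 mol.
Q = n(e⁻)·F = 0.4296 × 96485 = 41450 C.
t = Q/I = 41450 / 0.3980 A = 104100 s.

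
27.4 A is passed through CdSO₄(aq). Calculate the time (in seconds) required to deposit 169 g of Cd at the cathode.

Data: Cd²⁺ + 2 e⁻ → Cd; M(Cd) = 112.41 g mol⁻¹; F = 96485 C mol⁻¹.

10600 s

n(Cd) = m/M = 169 / 112.41 = 1.503 mol.
Each Cd atom requires 2 electrons, so n(e⁻) = 2 × 1.503 = 3.007 mol.
Q = n(e⁻)·F = 3.007 × 96485 = 290100 C.
t = Q/I = 290100 / 27.40 A = 10590 s.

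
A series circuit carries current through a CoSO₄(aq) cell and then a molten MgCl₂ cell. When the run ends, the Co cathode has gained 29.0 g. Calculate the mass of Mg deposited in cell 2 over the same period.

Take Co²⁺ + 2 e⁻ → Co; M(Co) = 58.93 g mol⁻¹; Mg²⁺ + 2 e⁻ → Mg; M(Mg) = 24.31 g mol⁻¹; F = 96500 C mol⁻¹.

n(Co) = 29.0 / 58.93 = 0.4921 mol.
Since Co²⁺ + 2 e⁻ → Co, n(e⁻) passed = 2 × 0.4921 = 0.9842 mol.
Cells in series carry the same charge, so the same 0.9842 mol of electrons passes through cell 2.
Mg²⁺ + 2 e⁻ → Mg, so n(Mg) = 0.9842 / 2 = 0.4921 mol.
m(Mg) = 0.4921 × 24.31 = 12.0 g.

12.0 g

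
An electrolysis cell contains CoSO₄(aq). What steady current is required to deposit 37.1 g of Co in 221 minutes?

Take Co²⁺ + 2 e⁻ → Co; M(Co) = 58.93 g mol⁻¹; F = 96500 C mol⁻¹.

n(Co) = 37.1 / 58.93 = 0.6296 mol.
n(e⁻) = 2 × 0.6296 = 1.259 mol.
Q = n(e⁻)·F = 1.259 × 96500 = 121500 C.
I = Q/t = 121500 / 13260 s = 9.16 A.

9.16 A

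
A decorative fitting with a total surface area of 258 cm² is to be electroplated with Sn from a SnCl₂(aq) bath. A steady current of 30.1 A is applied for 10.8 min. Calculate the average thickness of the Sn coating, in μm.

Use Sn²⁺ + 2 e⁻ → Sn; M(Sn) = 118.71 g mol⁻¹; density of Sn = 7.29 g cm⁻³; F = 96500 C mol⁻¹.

Q = I·t = 30.10 × 648.00 = 19500 C; n(e⁻) = 0.2021 mol.
n(Sn) = n(e⁻)/2 = 0.1011 mol, so m = 0.1011 × 118.71 = 12.00 g.
Volume = m/ρ = 12.00 / 7.29 = 1.646 cm³.
Thickness = V/A = 1.646 / 258 = 0.00638 cm = 63.8 μm.

63.8 μm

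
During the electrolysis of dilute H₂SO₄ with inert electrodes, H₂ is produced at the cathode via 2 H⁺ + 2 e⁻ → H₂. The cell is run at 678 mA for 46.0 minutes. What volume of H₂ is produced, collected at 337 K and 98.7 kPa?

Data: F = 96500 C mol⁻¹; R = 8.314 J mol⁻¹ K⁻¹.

Q = I·t = 0.6780 A × 2760.0 s = 1871 C.
n(e⁻) = Q/F = 1871 / 96500 = 0.01939 mol.
2 electrons are transferred per H₂ molecule, so n(H₂) = 0.01939 / 2 = 0.009696 mol.
V = nRT/P = (0.009696 × 8.314 × 337) / (98.7 × 10³ Pa) = 2.75 × 10⁻⁴ m³ = 0.275 L.

0.275 L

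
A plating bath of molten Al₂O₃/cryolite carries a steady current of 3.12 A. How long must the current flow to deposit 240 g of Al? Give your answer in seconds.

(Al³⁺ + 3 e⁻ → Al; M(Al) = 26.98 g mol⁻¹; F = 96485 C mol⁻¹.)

n(Al) = m/M = 240 / 26.98 = 8.895 mol.
Each Al atom requires 3 electrons, so n(e⁻) = 3 × 8.895 = 26.69 mol.
Q = n(e⁻)·F = 26.69 × 96485 = 2575000 C.
t = Q/I = 2575000 / 3.120 A = 825300 s.

8.25 × 10⁵ s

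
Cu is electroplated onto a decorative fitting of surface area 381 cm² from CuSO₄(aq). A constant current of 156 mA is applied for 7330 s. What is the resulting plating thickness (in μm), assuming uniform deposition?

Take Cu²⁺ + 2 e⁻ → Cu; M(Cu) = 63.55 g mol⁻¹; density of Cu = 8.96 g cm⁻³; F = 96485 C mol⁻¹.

1.10 μm

Q = I·t = 0.1560 × 7330.0 = 1143 C; n(e⁻) = 0.01185 mol.
n(Cu) = n(e⁻)/2 = 0.005926 mol, so m = 0.005926 × 63.55 = 0.3766 g.
Volume = m/ρ = 0.3766 / 8.96 = 0.04203 cm³.
Thickness = V/A = 0.04203 / 381 = 1.10 × 10⁻⁴ cm = 1.10 μm.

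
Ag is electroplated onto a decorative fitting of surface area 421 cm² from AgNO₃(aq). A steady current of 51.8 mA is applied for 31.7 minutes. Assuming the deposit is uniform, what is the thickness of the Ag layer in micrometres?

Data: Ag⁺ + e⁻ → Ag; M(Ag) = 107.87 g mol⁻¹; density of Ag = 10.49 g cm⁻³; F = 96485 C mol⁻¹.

Q = I·t = 0.05180 × 1902.0 = 98.52 C; n(e⁻) = 0.001021 mol.
n(Ag) = n(e⁻)/1 = 0.001021 mol, so m = 0.001021 × 107.87 = 0.1101 g.
Volume = m/ρ = 0.1101 / 10.49 = 0.01050 cm³.
Thickness = V/A = 0.01050 / 421 = 2.49 × 10⁻⁵ cm = 0.249 μm.

0.249 μm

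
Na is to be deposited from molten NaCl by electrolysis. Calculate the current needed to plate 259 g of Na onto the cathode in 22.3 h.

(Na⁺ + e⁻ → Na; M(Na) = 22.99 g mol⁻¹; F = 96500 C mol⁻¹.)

n(Na) = 259 / 22.99 = 11.27 mol.
n(e⁻) = 1 × 11.27 = 11.27 mol.
Q = n(e⁻)·F = 11.27 × 96500 = 1087000 C.
I = Q/t = 1087000 / 80280 s = 13.5 A.

13.5 A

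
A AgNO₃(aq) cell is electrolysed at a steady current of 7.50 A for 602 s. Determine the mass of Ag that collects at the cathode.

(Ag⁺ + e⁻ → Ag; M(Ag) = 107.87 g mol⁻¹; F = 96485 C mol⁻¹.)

Q = I·t = 7.500 A × 602.00 s = 4515 C.
n(e⁻) = Q/F = 4515 / 96485 = 0.04679 mol.
Ag⁺ + e⁻ → Ag, so n(Ag) = n(e⁻)/1 = 0.04679 mol.
m = n·M = 0.04679 × 107.87 = 5.05 g.

5.05 g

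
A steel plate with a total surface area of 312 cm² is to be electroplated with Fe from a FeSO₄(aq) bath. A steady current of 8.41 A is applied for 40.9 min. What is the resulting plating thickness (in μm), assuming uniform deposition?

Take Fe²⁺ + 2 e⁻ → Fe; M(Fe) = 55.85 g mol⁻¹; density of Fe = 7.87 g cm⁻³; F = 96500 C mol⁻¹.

Q = I·t = 8.410 × 2454.0 = 20640 C; n(e⁻) = 0.2139 mol.
n(Fe) = n(e⁻)/2 = 0.1069 mol, so m = 0.1069 × 55.85 = 5.972 g.
Volume = m/ρ = 5.972 / 7.87 = 0.7589 cm³.
Thickness = V/A = 0.7589 / 312 = 0.00243 cm = 24.3 μm.

24.3 μm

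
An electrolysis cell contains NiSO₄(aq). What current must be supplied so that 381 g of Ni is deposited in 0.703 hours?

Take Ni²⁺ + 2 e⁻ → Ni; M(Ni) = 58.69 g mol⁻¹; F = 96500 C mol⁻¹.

495 A

n(Ni) = 381 / 58.69 = 6.492 mol.
n(e⁻) = 2 × 6.492 = 12.98 mol.
Q = n(e⁻)·F = 12.98 × 96500 = 1253000 C.
I = Q/t = 1253000 / 2530.8 s = 495 A.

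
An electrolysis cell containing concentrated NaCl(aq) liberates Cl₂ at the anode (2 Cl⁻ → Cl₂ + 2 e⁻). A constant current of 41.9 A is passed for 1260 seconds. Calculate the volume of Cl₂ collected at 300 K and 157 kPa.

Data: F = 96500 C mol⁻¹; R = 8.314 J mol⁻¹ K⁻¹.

Q = I·t = 41.90 A × 1260.0 s = 52790 C.
n(e⁻) = Q/F = 52790 / 96500 = 0.5471 mol.
2 electrons are transferred per Cl₂ molecule, so n(Cl₂) = 0.5471 / 2 = 0.2735 mol.
V = nRT/P = (0.2735 × 8.314 × 300) / (157 × 10³ Pa) = 0.00435 m³ = 4.35 L.

4.35 L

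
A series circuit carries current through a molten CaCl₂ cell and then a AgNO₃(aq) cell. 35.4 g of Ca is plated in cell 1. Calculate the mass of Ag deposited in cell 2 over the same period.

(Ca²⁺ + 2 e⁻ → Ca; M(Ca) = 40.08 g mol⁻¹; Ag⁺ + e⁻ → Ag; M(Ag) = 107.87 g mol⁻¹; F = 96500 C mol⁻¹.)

n(Ca) = 35.4 / 40.08 = 0.8832 mol.
Since Ca²⁺ + 2 e⁻ → Ca, n(e⁻) passed = 2 × 0.8832 = 1.766 mol.
Cells in series carry the same charge, so the same 1.766 mol of electrons passes through cell 2.
Ag⁺ + e⁻ → Ag, so n(Ag) = 1.766 / 1 = 1.766 mol.
m(Ag) = 1.766 × 107.87 = 191 g.

191 g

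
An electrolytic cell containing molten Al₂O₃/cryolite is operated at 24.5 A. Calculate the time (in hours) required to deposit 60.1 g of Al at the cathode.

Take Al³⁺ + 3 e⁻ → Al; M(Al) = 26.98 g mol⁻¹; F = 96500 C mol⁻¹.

n(Al) = m/M = 60.1 / 26.98 = 2.228 mol.
Each Al atom requires 3 electrons, so n(e⁻) = 3 × 2.228 = 6.683 mol.
Q = n(e⁻)·F = 6.683 × 96500 = 644900 C.
t = Q/I = 644900 / 24.50 A = 26320 s = 7.31 h.

7.31 h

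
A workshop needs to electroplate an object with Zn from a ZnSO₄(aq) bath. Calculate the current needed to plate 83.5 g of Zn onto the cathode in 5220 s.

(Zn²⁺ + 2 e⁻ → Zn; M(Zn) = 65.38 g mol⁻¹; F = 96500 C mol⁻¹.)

47.2 A

n(Zn) = 83.5 / 65.38 = 1.277 mol.
n(e⁻) = 2 × 1.277 = 2.554 mol.
Q = n(e⁻)·F = 2.554 × 96500 = 246500 C.
I = Q/t = 246500 / 5220.0 s = 47.2 A.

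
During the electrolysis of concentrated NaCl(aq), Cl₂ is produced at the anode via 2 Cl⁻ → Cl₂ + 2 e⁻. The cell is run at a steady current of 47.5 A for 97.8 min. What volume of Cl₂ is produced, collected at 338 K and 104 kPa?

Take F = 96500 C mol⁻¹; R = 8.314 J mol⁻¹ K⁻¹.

Q = I·t = 47.50 A × 5868.0 s = 278700 C.
n(e⁻) = Q/F = 278700 / 96500 = 2.888 mol.
2 electrons are transferred per Cl₂ molecule, so n(Cl₂) = 2.888 / 2 = 1.444 mol.
V = nRT/P = (1.444 × 8.314 × 338) / (104 × 10³ Pa) = 0.0390 m³ = 39.0 L.

39.0 L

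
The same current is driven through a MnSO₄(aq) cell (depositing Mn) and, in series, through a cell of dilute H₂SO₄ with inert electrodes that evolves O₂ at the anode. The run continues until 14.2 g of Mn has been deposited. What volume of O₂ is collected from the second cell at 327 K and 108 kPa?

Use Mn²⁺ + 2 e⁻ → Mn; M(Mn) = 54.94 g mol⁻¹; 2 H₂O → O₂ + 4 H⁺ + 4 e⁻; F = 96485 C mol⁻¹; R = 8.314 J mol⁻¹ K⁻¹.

3.25 L

n(Mn) = 14.2 / 54.94 = 0.2585 mol, so n(e⁻) = 2 × 0.2585 = 0.5169 mol.
The cells are in series, so the same 0.5169 mol of electrons passes through the second cell.
2 H₂O → O₂ + 4 H⁺ + 4 e⁻ — 4 mol e⁻ per mol O₂, so n(O₂) = 0.5169/4 = 0.1292 mol.
V = nRT/P = (0.1292 × 8.314 × 327) / (108 × 10³) = 0.00325 m³ = 3.25 L.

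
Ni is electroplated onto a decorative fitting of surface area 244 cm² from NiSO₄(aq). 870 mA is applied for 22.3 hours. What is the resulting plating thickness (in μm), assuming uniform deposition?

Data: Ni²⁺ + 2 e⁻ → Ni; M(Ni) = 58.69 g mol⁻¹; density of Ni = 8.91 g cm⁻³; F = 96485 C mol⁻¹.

Q = I·t = 0.8700 × 80280 = 69840 C; n(e⁻) = 0.7239 mol.
n(Ni) = n(e⁻)/2 = 0.3619 mol, so m = 0.3619 × 58.69 = 21.24 g.
Volume = m/ρ = 21.24 / 8.91 = 2.384 cm³.
Thickness = V/A = 2.384 / 244 = 0.00977 cm = 97.7 μm.

97.7 μm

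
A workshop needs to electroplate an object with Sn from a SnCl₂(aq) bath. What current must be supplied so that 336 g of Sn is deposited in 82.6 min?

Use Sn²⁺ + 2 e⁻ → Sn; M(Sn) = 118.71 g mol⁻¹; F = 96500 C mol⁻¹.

n(Sn) = 336 / 118.71 = 2.830 mol.
n(e⁻) = 2 × 2.830 = 5.661 mol.
Q = n(e⁻)·F = 5.661 × 96500 = 546300 C.
I = Q/t = 546300 / 4956.0 s = 110 A.

110 A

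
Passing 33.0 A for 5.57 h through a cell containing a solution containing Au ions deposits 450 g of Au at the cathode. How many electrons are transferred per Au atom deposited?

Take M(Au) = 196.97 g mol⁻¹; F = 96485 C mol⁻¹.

Q = I·t = 33.00 A × 20052 s = 661700 C, so n(e⁻) = 661700/96485 = 6.858 mol.
n(Au) deposited = 450 / 196.97 = 2.285 mol.
Electrons per atom = n(e⁻)/n(Au) = 6.858 / 2.285 = 3.00 ≈ 3, so the ion is Au³⁺.

3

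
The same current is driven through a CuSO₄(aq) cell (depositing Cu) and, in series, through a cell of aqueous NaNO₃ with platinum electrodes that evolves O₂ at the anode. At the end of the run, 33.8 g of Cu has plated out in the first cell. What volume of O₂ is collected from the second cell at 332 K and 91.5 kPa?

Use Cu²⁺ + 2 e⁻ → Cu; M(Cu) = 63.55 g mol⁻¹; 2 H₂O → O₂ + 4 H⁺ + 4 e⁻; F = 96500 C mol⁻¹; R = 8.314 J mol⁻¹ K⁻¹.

8.02 L

n(Cu) = 33.8 / 63.55 = 0.5319 mol, so n(e⁻) = 2 × 0.5319 = 1.064 mol.
The cells are in series, so the same 1.064 mol of electrons passes through the second cell.
2 H₂O → O₂ + 4 H⁺ + 4 e⁻ — 4 mol e⁻ per mol O₂, so n(O₂) = 1.064/4 = 0.2659 mol.
V = nRT/P = (0.2659 × 8.314 × 332) / (91.5 × 10³) = 0.00802 m³ = 8.02 L.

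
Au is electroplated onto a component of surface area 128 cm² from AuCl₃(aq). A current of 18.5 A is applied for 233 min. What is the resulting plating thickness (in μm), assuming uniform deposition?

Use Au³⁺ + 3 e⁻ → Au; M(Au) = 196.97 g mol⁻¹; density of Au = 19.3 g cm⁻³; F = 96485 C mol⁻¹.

712 μm

Q = I·t = 18.50 × 13980 = 258600 C; n(e⁻) = 2.681 mol.
n(Au) = n(e⁻)/3 = 0.8935 mol, so m = 0.8935 × 196.97 = 176.0 g.
Volume = m/ρ = 176.0 / 19.3 = 9.119 cm³.
Thickness = V/A = 9.119 / 128 = 0.0712 cm = 712 μm.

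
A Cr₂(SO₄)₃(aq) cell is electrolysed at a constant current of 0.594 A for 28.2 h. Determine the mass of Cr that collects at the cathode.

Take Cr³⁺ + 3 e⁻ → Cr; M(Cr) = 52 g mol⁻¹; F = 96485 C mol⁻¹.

10.8 g

Q = I·t = 0.5940 A × 101520 s = 60300 C.
n(e⁻) = Q/F = 60300 / 96485 = 0.6250 mol.
Cr³⁺ + 3 e⁻ → Cr, so n(Cr) = n(e⁻)/3 = 0.2083 mol.
m = n·M = 0.2083 × 52 = 10.8 g.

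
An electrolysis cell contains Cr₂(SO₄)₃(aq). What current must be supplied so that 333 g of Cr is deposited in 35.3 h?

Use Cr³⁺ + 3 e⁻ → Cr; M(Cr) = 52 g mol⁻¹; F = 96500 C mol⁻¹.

n(Cr) = 333 / 52 = 6.404 mol.
n(e⁻) = 3 × 6.404 = 19.21 mol.
Q = n(e⁻)·F = 19.21 × 96500 = 1854000 C.
I = Q/t = 1854000 / 127080 s = 14.6 A.

14.6 A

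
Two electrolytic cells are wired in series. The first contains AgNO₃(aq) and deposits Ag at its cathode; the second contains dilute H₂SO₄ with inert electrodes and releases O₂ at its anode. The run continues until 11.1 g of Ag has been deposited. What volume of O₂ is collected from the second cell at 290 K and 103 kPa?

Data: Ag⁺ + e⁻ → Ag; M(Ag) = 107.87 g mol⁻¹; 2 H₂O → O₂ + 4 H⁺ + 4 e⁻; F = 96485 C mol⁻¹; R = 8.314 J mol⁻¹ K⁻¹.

n(Ag) = 11.1 / 107.87 = 0.1029 mol, so n(e⁻) = 1 × 0.1029 = 0.1029 mol.
The cells are in series, so the same 0.1029 mol of electrons passes through the second cell.
2 H₂O → O₂ + 4 H⁺ + 4 e⁻ — 4 mol e⁻ per mol O₂, so n(O₂) = 0.1029/4 = 0.02573 mol.
V = nRT/P = (0.02573 × 8.314 × 290) / (103 × 10³) = 6.02 × 10⁻⁴ m³ = 0.602 L.

0.602 L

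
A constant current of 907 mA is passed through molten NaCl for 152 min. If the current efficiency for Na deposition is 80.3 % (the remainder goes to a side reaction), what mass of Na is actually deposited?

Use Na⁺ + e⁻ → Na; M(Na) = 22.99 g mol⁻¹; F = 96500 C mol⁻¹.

Q = I·t = 0.9070 × 9120.0 = 8272 C.
n(e⁻) = 8272/96500 = 0.08572 mol; theoretically n(Na) = 0.08572/1 = 0.08572 mol, m_theo = 1.971 g.
At 80.3 % efficiency, m_actual = 0.803 × 1.971 = 1.58 g.

1.58 g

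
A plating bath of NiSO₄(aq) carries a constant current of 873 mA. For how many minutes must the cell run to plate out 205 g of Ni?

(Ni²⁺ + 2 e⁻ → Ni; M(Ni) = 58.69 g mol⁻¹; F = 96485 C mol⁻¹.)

n(Ni) = m/M = 205 / 58.69 = 3.493 mol.
Each Ni atom requires 2 electrons, so n(e⁻) = 2 × 3.493 = 6.986 mol.
Q = n(e⁻)·F = 6.986 × 96485 = 674000 C.
t = Q/I = 674000 / 0.8730 A = 772100 s = 12900 min.

12900 min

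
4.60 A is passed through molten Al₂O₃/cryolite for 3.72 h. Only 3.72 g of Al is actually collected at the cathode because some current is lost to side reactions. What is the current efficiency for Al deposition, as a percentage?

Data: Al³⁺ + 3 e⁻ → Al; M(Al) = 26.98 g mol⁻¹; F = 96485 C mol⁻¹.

64.8 %

Q = I·t = 4.600 × 13392 = 61600 C; n(e⁻) = 61600/96485 = 0.6385 mol.
Theoretical n(Al) = n(e⁻)/3 = 0.2128 mol, i.e. m_theo = 0.2128 × 26.98 = 5.742 g.
Efficiency = m_actual / m_theo = 3.72 / 5.742 = 64.8 %.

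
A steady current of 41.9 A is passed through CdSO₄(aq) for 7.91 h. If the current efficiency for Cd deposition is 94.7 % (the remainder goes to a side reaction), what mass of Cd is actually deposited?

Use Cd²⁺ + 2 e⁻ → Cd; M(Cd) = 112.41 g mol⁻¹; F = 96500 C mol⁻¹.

Q = I·t = 41.90 × 28476 = 1193000 C.
n(e⁻) = 1193000/96500 = 12.36 mol; theoretically n(Cd) = 12.36/2 = 6.182 mol, m_theo = 694.9 g.
At 94.7 % efficiency, m_actual = 0.947 × 694.9 = 658 g.

658 g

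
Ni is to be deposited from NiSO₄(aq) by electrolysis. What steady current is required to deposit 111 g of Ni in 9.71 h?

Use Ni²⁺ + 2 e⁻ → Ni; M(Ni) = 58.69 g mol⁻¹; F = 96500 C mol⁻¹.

n(Ni) = 111 / 58.69 = 1.891 mol.
n(e⁻) = 2 × 1.891 = 3.783 mol.
Q = n(e⁻)·F = 3.783 × 96500 = 365000 C.
I = Q/t = 365000 / 34956 s = 10.4 A.

10.4 A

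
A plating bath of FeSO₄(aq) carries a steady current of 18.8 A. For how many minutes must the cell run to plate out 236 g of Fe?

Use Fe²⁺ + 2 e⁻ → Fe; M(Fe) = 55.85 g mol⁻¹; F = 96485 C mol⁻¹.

723 min

n(Fe) = m/M = 236 / 55.85 = 4.226 mol.
Each Fe atom requires 2 electrons, so n(e⁻) = 2 × 4.226 = 8.451 mol.
Q = n(e⁻)·F = 8.451 × 96485 = 815400 C.
t = Q/I = 815400 / 18.80 A = 43370 s = 723 min.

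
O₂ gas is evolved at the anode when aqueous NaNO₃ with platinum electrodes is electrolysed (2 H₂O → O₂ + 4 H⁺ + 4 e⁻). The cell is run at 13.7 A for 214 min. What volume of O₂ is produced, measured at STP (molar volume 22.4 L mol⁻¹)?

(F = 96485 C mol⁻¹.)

Q = I·t = 13.70 A × 12840 s = 175900 C.
n(e⁻) = Q/F = 175900 / 96485 = 1.823 mol.
4 electrons are transferred per O₂ molecule, so n(O₂) = 1.823 / 4 = 0.4558 mol.
V = n × V_m = 0.4558 × 22.4 = 10.2 L.

10.2 L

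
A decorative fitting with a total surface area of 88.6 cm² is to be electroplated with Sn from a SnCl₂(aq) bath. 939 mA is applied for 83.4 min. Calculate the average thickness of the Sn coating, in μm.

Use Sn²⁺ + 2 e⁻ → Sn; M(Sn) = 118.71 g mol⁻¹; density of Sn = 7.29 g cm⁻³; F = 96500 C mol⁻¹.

Q = I·t = 0.9390 × 5004.0 = 4699 C; n(e⁻) = 0.04869 mol.
n(Sn) = n(e⁻)/2 = 0.02435 mol, so m = 0.02435 × 118.71 = 2.890 g.
Volume = m/ρ = 2.890 / 7.29 = 0.3964 cm³.
Thickness = V/A = 0.3964 / 88.6 = 0.00447 cm = 44.7 μm.

44.7 μm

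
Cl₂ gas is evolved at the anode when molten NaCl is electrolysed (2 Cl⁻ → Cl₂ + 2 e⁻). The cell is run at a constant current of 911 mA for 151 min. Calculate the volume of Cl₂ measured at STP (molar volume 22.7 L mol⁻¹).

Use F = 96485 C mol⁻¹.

0.971 L

Q = I·t = 0.9110 A × 9060.0 s = 8254 C.
n(e⁻) = Q/F = 8254 / 96485 = 0.08554 mol.
2 electrons are transferred per Cl₂ molecule, so n(Cl₂) = 0.08554 / 2 = 0.04277 mol.
V = n × V_m = 0.04277 × 22.7 = 0.971 L.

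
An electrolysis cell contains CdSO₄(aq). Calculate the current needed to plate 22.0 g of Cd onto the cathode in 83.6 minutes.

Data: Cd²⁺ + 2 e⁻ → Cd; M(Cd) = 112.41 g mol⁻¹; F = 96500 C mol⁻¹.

7.53 A

n(Cd) = 22.0 / 112.41 = 0.1957 mol.
n(e⁻) = 2 × 0.1957 = 0.3914 mol.
Q = n(e⁻)·F = 0.3914 × 96500 = 37770 C.
I = Q/t = 37770 / 5016.0 s = 7.53 A.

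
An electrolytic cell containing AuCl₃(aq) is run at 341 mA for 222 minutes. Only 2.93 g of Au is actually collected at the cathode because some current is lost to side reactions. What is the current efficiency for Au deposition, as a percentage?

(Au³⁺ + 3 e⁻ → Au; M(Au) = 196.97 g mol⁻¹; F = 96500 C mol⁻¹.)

Q = I·t = 0.3410 × 13320 = 4542 C; n(e⁻) = 4542/96500 = 0.04707 mol.
Theoretical n(Au) = n(e⁻)/3 = 0.01569 mol, i.e. m_theo = 0.01569 × 196.97 = 3.090 g.
Efficiency = m_actual / m_theo = 2.93 / 3.090 = 94.8 %.

94.8 %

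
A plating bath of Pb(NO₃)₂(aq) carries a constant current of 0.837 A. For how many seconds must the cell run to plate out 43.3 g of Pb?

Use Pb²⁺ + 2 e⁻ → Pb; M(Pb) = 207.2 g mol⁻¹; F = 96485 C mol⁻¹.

n(Pb) = m/M = 43.3 / 207.2 = 0.2090 mol.
Each Pb atom requires 2 electrons, so n(e⁻) = 2 × 0.2090 = 0.4180 mol.
Q = n(e⁻)·F = 0.4180 × 96485 = 40330 C.
t = Q/I = 40330 / 0.8370 A = 48180 s.

48200 s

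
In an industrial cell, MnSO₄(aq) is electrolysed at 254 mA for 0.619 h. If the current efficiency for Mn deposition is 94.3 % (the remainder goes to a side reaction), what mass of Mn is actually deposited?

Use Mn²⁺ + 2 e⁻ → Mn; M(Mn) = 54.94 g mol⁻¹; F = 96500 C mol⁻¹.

Q = I·t = 0.2540 × 2228.4 = 566.0 C.
n(e⁻) = 566.0/96500 = 0.005865 mol; theoretically n(Mn) = 0.005865/2 = 0.002933 mol, m_theo = 0.1611 g.
At 94.3 % efficiency, m_actual = 0.943 × 0.1611 = 0.152 g.

0.152 g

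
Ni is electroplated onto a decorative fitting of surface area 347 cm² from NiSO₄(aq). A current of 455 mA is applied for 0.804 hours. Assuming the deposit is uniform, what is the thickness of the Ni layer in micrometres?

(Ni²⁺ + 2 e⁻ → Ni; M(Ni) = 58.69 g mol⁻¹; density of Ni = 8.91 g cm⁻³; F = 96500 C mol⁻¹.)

1.30 μm

Q = I·t = 0.4550 × 2894.4 = 1317 C; n(e⁻) = 0.01365 mol.
n(Ni) = n(e⁻)/2 = 0.006824 mol, so m = 0.006824 × 58.69 = 0.4005 g.
Volume = m/ρ = 0.4005 / 8.91 = 0.04495 cm³.
Thickness = V/A = 0.04495 / 347 = 1.30 × 10⁻⁴ cm = 1.30 μm.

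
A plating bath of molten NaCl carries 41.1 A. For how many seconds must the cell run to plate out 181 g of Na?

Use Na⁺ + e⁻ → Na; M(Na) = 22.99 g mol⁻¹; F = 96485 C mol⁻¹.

18500 s

n(Na) = m/M = 181 / 22.99 = 7.873 mol.
Each Na atom requires 1 electron, so n(e⁻) = 1 × 7.873 = 7.873 mol.
Q = n(e⁻)·F = 7.873 × 96485 = 759600 C.
t = Q/I = 759600 / 41.10 A = 18480 s.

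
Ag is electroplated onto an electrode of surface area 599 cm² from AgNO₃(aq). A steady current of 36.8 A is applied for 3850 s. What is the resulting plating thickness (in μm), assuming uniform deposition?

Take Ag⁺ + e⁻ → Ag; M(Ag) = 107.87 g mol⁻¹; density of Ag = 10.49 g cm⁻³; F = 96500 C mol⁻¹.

252 μm

Q = I·t = 36.80 × 3850.0 = 141700 C; n(e⁻) = 1.468 mol.
n(Ag) = n(e⁻)/1 = 1.468 mol, so m = 1.468 × 107.87 = 158.4 g.
Volume = m/ρ = 158.4 / 10.49 = 15.10 cm³.
Thickness = V/A = 15.10 / 599 = 0.0252 cm = 252 μm.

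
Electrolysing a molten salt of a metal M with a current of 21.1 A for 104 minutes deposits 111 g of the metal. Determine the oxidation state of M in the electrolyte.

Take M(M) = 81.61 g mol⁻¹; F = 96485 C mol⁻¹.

Q = I·t = 21.10 A × 6240.0 s = 131700 C, so n(e⁻) = 131700/96485 = 1.365 mol.
n(M) deposited = 111 / 81.61 = 1.360 mol.
Electrons per atom = n(e⁻)/n(M) = 1.365 / 1.360 = 1.00 ≈ 1, so the ion is M⁺.

+1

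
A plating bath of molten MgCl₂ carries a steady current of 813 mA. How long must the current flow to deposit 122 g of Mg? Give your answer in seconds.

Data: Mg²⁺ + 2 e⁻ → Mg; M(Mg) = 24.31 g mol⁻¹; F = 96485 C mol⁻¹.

n(Mg) = m/M = 122 / 24.31 = 5.019 mol.
Each Mg atom requires 2 electrons, so n(e⁻) = 2 × 5.019 = 10.04 mol.
Q = n(e⁻)·F = 10.04 × 96485 = 968400 C.
t = Q/I = 968400 / 0.8130 A = 1191000 s.

1.19 × 10⁶ s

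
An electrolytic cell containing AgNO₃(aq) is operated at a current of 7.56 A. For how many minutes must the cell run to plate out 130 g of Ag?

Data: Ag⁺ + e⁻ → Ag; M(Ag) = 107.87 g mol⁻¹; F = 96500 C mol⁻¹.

256 min

n(Ag) = m/M = 130 / 107.87 = 1.205 mol.
Each Ag atom requires 1 electron, so n(e⁻) = 1 × 1.205 = 1.205 mol.
Q = n(e⁻)·F = 1.205 × 96500 = 116300 C.
t = Q/I = 116300 / 7.560 A = 15380 s = 256 min.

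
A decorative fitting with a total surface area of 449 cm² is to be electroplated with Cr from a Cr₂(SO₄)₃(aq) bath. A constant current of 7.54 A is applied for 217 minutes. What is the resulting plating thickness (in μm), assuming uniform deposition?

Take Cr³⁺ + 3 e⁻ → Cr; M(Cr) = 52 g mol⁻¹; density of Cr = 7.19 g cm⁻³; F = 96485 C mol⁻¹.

54.6 μm

Q = I·t = 7.540 × 13020 = 98170 C; n(e⁻) = 1.017 mol.
n(Cr) = n(e⁻)/3 = 0.3392 mol, so m = 0.3392 × 52 = 17.64 g.
Volume = m/ρ = 17.64 / 7.19 = 2.453 cm³.
Thickness = V/A = 2.453 / 449 = 0.00546 cm = 54.6 μm.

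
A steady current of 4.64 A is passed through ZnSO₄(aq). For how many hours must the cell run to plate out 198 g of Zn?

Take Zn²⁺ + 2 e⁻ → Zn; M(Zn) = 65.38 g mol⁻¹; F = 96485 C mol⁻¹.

n(Zn) = m/M = 198 / 65.38 = 3.028 mol.
Each Zn atom requires 2 electrons, so n(e⁻) = 2 × 3.028 = 6.057 mol.
Q = n(e⁻)·F = 6.057 × 96485 = 584400 C.
t = Q/I = 584400 / 4.640 A = 125900 s = 35.0 h.

35.0 h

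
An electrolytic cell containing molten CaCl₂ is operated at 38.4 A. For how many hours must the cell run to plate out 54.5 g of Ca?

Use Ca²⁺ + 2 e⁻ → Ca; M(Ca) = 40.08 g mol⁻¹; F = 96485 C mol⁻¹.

n(Ca) = m/M = 54.5 / 40.08 = 1.360 mol.
Each Ca atom requires 2 electrons, so n(e⁻) = 2 × 1.360 = 2.720 mol.
Q = n(e⁻)·F = 2.720 × 96485 = 262400 C.
t = Q/I = 262400 / 38.40 A = 6833 s = 1.90 h.

1.90 h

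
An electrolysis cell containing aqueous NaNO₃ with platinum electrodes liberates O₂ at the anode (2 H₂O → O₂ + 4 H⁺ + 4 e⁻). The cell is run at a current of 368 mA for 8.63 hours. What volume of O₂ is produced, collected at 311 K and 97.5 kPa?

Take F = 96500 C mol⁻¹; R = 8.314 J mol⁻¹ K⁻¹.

0.785 L

Q = I·t = 0.3680 A × 31068 s = 11430 C.
n(e⁻) = Q/F = 11430 / 96500 = 0.1185 mol.
4 electrons are transferred per O₂ molecule, so n(O₂) = 0.1185 / 4 = 0.02962 mol.
V = nRT/P = (0.02962 × 8.314 × 311) / (97.5 × 10³ Pa) = 7.85 × 10⁻⁴ m³ = 0.785 L.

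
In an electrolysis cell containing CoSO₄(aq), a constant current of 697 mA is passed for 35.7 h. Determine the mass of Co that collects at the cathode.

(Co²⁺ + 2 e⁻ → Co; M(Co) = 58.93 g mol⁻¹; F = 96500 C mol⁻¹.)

27.4 g

Q = I·t = 0.6970 A × 128520 s = 89580 C.
n(e⁻) = Q/F = 89580 / 96500 = 0.9283 mol.
Co²⁺ + 2 e⁻ → Co, so n(Co) = n(e⁻)/2 = 0.4641 mol.
m = n·M = 0.4641 × 58.93 = 27.4 g.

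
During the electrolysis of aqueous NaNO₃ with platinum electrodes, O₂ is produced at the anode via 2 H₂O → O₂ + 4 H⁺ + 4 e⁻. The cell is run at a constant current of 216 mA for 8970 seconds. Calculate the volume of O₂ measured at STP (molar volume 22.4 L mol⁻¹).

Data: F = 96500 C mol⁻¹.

Q = I·t = 0.2160 A × 8970.0 s = 1938 C.
n(e⁻) = Q/F = 1938 / 96500 = 0.02008 mol.
4 electrons are transferred per O₂ molecule, so n(O₂) = 0.02008 / 4 = 0.005019 mol.
V = n × V_m = 0.005019 × 22.4 = 0.112 L.

0.112 L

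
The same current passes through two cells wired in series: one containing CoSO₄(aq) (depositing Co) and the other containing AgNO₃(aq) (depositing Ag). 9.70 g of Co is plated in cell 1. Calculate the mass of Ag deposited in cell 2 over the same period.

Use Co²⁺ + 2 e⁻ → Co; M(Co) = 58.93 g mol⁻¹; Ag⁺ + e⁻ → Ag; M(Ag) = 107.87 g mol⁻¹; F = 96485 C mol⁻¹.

n(Co) = 9.70 / 58.93 = 0.1646 mol.
Since Co²⁺ + 2 e⁻ → Co, n(e⁻) passed = 2 × 0.1646 = 0.3292 mol.
Cells in series carry the same charge, so the same 0.3292 mol of electrons passes through cell 2.
Ag⁺ + e⁻ → Ag, so n(Ag) = 0.3292 / 1 = 0.3292 mol.
m(Ag) = 0.3292 × 107.87 = 35.5 g.

35.5 g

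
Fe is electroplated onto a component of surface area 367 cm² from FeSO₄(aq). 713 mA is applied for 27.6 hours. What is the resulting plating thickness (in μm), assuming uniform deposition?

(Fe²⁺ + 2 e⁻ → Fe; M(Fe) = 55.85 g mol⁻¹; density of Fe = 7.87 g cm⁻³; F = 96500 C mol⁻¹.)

71.0 μm

Q = I·t = 0.7130 × 99360 = 70840 C; n(e⁻) = 0.7341 mol.
n(Fe) = n(e⁻)/2 = 0.3671 mol, so m = 0.3671 × 55.85 = 20.50 g.
Volume = m/ρ = 20.50 / 7.87 = 2.605 cm³.
Thickness = V/A = 2.605 / 367 = 0.00710 cm = 71.0 μm.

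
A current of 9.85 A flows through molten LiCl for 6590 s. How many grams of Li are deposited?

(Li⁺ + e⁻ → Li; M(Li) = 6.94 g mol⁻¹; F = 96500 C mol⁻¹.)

Q = I·t = 9.850 A × 6590.0 s = 64910 C.
n(e⁻) = Q/F = 64910 / 96500 = 0.6727 mol.
Li⁺ + e⁻ → Li, so n(Li) = n(e⁻)/1 = 0.6727 mol.
m = n·M = 0.6727 × 6.94 = 4.67 g.

4.67 g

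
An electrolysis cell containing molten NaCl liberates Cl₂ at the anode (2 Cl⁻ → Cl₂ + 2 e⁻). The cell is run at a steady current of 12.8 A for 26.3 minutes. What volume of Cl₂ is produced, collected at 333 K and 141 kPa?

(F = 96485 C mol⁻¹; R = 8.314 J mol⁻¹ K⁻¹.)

Q = I·t = 12.80 A × 1578.0 s = 20200 C.
n(e⁻) = Q/F = 20200 / 96485 = 0.2093 mol.
2 electrons are transferred per Cl₂ molecule, so n(Cl₂) = 0.2093 / 2 = 0.1047 mol.
V = nRT/P = (0.1047 × 8.314 × 333) / (141 × 10³ Pa) = 0.00206 m³ = 2.06 L.

2.06 L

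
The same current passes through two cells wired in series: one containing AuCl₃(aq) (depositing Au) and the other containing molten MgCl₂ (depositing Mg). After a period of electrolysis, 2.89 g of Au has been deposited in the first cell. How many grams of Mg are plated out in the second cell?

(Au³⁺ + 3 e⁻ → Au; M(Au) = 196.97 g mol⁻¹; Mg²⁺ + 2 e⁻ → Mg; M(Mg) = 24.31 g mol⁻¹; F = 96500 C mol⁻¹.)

n(Au) = 2.89 / 196.97 = 0.01467 mol.
Since Au³⁺ + 3 e⁻ → Au, n(e⁻) passed = 3 × 0.01467 = 0.04402 mol.
Cells in series carry the same charge, so the same 0.04402 mol of electrons passes through cell 2.
Mg²⁺ + 2 e⁻ → Mg, so n(Mg) = 0.04402 / 2 = 0.02201 mol.
m(Mg) = 0.02201 × 24.31 = 0.535 g.

0.535 g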